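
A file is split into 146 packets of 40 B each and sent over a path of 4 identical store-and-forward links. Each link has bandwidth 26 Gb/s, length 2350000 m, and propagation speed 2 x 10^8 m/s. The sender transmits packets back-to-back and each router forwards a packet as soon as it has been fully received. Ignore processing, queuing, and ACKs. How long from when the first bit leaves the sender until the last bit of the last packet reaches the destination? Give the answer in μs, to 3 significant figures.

47000 μs

Per-hop transmission t_tx = L/R = 320/26000000000 = 0.0123077 μs.
Per-hop propagation t_prop = 2350000/200000000 = 11750 μs.
Pipeline fill: first packet needs 4·t_tx to clear all hops; remaining 145 packets each add one t_tx.
Total = (4+146-1)·t_tx + 4·t_prop = 149·0.0123077 + 4·11750 = 47000 μs.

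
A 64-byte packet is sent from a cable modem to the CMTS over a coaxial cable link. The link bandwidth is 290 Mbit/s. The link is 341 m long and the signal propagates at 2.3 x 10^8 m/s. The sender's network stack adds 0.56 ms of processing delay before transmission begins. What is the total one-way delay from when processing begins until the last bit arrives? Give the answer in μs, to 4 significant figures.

L = 64 × 8 = 512 bits.
Transmission delay = L/R = 512 / 290000000 = 1.76552 μs.
Propagation delay = d/s = 341 m / 2.3e+08 m/s = 1.48261 μs.
Plus processing delay 0.56 ms = 560 μs.
Total = 563.2 μs.

563.2 μs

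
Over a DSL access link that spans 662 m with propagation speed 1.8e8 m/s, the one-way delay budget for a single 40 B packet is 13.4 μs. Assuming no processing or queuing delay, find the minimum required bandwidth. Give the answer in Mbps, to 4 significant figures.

32.91 Mbps

L = 320 bits.
Propagation delay = 662 / 180000000 = 3.67778 μs.
Transmission budget = 13.4 − 3.67778 = 9.72222 μs.
R ≥ L / t_tx = 320 bits / 9.72222e-06 s = 32.91 Mbps.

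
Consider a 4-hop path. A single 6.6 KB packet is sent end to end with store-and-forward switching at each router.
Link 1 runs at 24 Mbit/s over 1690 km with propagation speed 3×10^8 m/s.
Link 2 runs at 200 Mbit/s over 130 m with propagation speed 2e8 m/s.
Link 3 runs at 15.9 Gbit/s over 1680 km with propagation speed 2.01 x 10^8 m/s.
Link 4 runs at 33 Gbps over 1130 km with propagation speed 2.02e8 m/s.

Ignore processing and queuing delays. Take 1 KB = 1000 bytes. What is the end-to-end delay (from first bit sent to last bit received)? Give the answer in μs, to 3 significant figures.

L = 52800 bits.
Transmission delays (L/R per hop): 2200, 264, 3.32075, 1.6 μs; sum = 2468.92 μs.
Propagation delays (d/s per hop): 5633.33, 0.65, 8358.21, 5594.06 μs; sum = 19586.3 μs.
End-to-end = 22100 μs.

22100 μs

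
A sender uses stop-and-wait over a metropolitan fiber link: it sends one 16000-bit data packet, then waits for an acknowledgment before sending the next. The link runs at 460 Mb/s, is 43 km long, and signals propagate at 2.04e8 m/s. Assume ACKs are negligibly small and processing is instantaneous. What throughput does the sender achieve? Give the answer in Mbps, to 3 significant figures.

35.1 Mbps

t_tx = L/R = 16000/460000000 = 3.47826e-05 s.
t_prop = 43000/204000000 = 0.000210784 s; RTT = 0.000421569 s.
Cycle = t_tx + RTT = 0.000456351 s.
Throughput = L / cycle = 16000 / 0.000456351 = 35.1 Mbps.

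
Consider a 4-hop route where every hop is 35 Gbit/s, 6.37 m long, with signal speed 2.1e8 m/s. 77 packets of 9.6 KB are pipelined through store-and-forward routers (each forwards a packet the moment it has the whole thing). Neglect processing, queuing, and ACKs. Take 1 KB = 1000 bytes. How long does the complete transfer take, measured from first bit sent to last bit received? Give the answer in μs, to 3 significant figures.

Per-hop transmission t_tx = L/R = 76800/35000000000 = 2.19429 μs.
Per-hop propagation t_prop = 6.37/210000000 = 0.0303333 μs.
Pipeline fill: first packet needs 4·t_tx to clear all hops; remaining 76 packets each add one t_tx.
Total = (4+77-1)·t_tx + 4·t_prop = 80·2.19429 + 4·0.0303333 = 176 μs.

176 μs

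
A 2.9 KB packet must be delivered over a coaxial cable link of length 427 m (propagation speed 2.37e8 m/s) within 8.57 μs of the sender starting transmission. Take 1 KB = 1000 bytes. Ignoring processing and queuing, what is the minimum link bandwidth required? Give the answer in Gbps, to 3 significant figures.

3.43 Gbps

L = 23200 bits.
Propagation delay = 427 / 237000000 = 1.80169 μs.
Transmission budget = 8.57 − 1.80169 = 6.76831 μs.
R ≥ L / t_tx = 23200 bits / 6.76831e-06 s = 3.43 Gbps.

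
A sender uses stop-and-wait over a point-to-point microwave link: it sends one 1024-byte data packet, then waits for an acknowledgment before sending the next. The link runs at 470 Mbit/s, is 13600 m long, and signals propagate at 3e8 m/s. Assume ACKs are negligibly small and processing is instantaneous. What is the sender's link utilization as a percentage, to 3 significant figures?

16.1 %

t_tx = L/R = 8192/470000000 = 1.74298e-05 s.
t_prop = 13600/300000000 = 4.53333e-05 s; RTT = 9.06667e-05 s.
Cycle = t_tx + RTT = 0.000108096 s.
Utilization = t_tx / cycle = 1.74298e-05/0.000108096 = 16.1 %.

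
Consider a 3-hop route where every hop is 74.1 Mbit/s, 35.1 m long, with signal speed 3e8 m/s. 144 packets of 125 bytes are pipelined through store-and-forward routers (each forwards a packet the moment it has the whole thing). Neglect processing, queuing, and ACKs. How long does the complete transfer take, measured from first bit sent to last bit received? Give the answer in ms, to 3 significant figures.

Per-hop transmission t_tx = L/R = 1000/74100000 = 0.0134953 ms.
Per-hop propagation t_prop = 35.1/300000000 = 0.000117 ms.
Pipeline fill: first packet needs 3·t_tx to clear all hops; remaining 143 packets each add one t_tx.
Total = (3+144-1)·t_tx + 3·t_prop = 146·0.0134953 + 3·0.000117 = 1.97 ms.

1.97 ms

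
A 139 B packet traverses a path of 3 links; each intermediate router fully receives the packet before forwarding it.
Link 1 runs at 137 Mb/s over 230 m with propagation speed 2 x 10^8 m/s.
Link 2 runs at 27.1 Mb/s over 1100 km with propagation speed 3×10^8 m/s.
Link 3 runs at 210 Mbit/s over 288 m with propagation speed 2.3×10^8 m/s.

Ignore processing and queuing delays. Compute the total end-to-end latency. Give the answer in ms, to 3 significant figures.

3.72 ms

L = 139 × 8 = 1112 bits.
Transmission delays (L/R per hop): 0.00811679, 0.0410332, 0.00529524 ms; sum = 0.0544452 ms.
Propagation delays (d/s per hop): 0.00115, 3.66667, 0.00125217 ms; sum = 3.66907 ms.
End-to-end = 3.72 ms.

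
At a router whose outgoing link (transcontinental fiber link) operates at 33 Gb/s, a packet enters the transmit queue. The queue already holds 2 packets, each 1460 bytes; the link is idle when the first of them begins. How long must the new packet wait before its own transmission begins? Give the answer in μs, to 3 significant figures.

Each queued packet: L/R = 11680/33000000000 = 0.353939 μs.
2 queued → 0.707879 μs.
Queuing delay = 0.708 μs.

0.708 μs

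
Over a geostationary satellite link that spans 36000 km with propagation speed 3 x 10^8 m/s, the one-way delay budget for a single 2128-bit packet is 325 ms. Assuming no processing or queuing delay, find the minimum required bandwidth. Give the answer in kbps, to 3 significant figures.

Propagation delay = 36000000 / 300000000 = 120 ms.
Transmission budget = 325 − 120 = 205 ms.
R ≥ L / t_tx = 2128 bits / 0.205 s = 10.4 kbps.

10.4 kbps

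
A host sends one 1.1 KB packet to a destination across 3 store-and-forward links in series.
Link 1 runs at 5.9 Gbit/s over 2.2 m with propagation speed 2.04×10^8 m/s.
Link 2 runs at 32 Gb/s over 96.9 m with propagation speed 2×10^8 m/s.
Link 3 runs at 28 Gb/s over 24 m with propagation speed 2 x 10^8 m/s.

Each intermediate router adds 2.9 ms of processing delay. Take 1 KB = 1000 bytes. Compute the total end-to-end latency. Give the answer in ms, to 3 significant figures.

5.80 ms

L = 8800 bits.
Transmission delays (L/R per hop): 0.00149153, 0.000275, 0.000314286 ms; sum = 0.00208081 ms.
Propagation delays (d/s per hop): 1.07843e-05, 0.0004845, 0.00012 ms; sum = 0.000615284 ms.
Processing at 2 router(s): 2 × 2.9 ms = 5.8 ms.
End-to-end = 5.80 ms.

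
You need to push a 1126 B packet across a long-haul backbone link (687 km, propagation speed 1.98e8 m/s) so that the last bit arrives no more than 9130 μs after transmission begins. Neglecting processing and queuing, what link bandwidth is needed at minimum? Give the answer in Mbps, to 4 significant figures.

L = 9008 bits.
Propagation delay = 687000 / 198000000 = 3469.7 μs.
Transmission budget = 9130 − 3469.7 = 5660.3 μs.
R ≥ L / t_tx = 9008 bits / 0.0056603 s = 1.591 Mbps.

1.591 Mbps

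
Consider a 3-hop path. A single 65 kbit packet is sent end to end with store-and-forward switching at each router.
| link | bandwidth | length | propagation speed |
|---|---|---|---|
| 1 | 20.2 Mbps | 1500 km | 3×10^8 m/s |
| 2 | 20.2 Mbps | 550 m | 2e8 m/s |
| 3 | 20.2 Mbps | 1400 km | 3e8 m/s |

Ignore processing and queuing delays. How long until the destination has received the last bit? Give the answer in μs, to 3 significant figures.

19300 μs

L = 65000 bits.
Transmission delay per hop = L/R = 65000/20200000 = 3217.82 μs; 3 hops → 9653.47 μs.
Propagation delays (d/s per hop): 5000, 2.75, 4666.67 μs; sum = 9669.42 μs.
End-to-end = 19300 μs.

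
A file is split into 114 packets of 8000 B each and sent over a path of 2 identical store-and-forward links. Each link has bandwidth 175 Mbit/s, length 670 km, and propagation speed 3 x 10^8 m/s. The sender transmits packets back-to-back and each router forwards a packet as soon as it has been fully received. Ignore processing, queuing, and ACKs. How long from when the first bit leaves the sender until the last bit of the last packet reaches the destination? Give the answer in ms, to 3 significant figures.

46.5 ms

Per-hop transmission t_tx = L/R = 64000/175000000 = 0.365714 ms.
Per-hop propagation t_prop = 670000/300000000 = 2.23333 ms.
Pipeline fill: first packet needs 2·t_tx to clear all hops; remaining 113 packets each add one t_tx.
Total = (2+114-1)·t_tx + 2·t_prop = 115·0.365714 + 2·2.23333 = 46.5 ms.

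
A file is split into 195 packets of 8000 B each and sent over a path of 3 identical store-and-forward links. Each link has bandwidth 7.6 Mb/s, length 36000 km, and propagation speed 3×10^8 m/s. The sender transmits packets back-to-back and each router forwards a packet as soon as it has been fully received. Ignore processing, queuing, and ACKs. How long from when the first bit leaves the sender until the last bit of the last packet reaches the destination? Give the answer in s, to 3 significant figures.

2.02 s

Per-hop transmission t_tx = L/R = 64000/7600000 = 0.00842105 s.
Per-hop propagation t_prop = 36000000/300000000 = 0.12 s.
Pipeline fill: first packet needs 3·t_tx to clear all hops; remaining 194 packets each add one t_tx.
Total = (3+195-1)·t_tx + 3·t_prop = 197·0.00842105 + 3·0.12 = 2.02 s.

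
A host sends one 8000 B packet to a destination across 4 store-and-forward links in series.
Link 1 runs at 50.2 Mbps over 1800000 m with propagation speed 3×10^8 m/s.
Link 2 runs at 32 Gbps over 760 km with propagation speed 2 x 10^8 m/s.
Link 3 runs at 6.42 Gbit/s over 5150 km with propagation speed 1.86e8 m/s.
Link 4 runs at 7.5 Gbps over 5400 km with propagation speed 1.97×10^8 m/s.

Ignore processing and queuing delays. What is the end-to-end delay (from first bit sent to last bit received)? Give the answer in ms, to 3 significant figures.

L = 8000 × 8 = 64000 bits.
Transmission delays (L/R per hop): 1.2749, 0.002, 0.00996885, 0.00853333 ms; sum = 1.2954 ms.
Propagation delays (d/s per hop): 6, 3.8, 27.6882, 27.4112 ms; sum = 64.8993 ms.
End-to-end = 66.2 ms.

66.2 ms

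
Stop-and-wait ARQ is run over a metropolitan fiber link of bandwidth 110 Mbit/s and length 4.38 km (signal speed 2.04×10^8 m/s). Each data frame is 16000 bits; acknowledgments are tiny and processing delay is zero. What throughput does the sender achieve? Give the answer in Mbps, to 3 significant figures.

84.9 Mbps

t_tx = L/R = 16000/110000000 = 0.000145455 s.
t_prop = 4380/204000000 = 2.14706e-05 s; RTT = 4.29412e-05 s.
Cycle = t_tx + RTT = 0.000188396 s.
Throughput = L / cycle = 16000 / 0.000188396 = 84.9 Mbps.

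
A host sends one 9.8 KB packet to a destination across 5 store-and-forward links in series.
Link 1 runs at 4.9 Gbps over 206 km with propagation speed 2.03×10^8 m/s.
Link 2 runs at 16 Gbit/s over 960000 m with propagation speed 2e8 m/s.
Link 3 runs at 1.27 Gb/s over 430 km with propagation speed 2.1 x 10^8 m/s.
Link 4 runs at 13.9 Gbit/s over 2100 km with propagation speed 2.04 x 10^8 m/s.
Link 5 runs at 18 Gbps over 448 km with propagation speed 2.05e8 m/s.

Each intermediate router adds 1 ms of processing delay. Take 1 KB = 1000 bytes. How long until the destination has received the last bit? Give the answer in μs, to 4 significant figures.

L = 78400 bits.
Transmission delays (L/R per hop): 16, 4.9, 61.7323, 5.64029, 4.35556 μs; sum = 92.6281 μs.
Propagation delays (d/s per hop): 1014.78, 4800, 2047.62, 10294.1, 2185.37 μs; sum = 20341.9 μs.
Processing at 4 router(s): 4 × 1 ms = 4000 μs.
End-to-end = 24430 μs.

24430 μs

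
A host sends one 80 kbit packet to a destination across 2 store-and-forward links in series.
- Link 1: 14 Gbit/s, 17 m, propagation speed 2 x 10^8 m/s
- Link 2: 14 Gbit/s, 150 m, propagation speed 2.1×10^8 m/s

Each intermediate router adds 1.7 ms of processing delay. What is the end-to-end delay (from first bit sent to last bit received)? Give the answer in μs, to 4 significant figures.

1712 μs

L = 80000 bits.
Transmission delay per hop = L/R = 80000/14000000000 = 5.71429 μs; 2 hops → 11.4286 μs.
Propagation delays (d/s per hop): 0.085, 0.714286 μs; sum = 0.799286 μs.
Processing at 1 router(s): 1 × 1.7 ms = 1700 μs.
End-to-end = 1712 μs.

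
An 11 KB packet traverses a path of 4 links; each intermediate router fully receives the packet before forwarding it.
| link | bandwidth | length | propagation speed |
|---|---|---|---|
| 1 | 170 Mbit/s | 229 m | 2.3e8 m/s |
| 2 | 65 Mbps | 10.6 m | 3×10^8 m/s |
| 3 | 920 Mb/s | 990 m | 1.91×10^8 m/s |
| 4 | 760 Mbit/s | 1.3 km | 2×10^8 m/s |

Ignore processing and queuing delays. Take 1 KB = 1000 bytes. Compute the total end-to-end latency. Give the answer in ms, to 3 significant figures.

L = 88000 bits.
Transmission delays (L/R per hop): 0.517647, 1.35385, 0.0956522, 0.115789 ms; sum = 2.08293 ms.
Propagation delays (d/s per hop): 0.000995652, 3.53333e-05, 0.00518325, 0.0065 ms; sum = 0.0127142 ms.
End-to-end = 2.10 ms.

2.10 ms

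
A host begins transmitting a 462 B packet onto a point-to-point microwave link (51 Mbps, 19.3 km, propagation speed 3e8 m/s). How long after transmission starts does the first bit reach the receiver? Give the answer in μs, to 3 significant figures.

64.3 μs

First bit experiences only propagation delay: d/s = 19300/300000000 = 64.3 μs.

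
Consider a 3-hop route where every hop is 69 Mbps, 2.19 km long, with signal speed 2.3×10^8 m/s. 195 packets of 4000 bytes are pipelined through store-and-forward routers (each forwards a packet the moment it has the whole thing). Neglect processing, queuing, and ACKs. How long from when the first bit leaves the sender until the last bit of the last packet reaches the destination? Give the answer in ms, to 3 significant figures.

91.4 ms

Per-hop transmission t_tx = L/R = 32000/69000000 = 0.463768 ms.
Per-hop propagation t_prop = 2190/2.3e+08 = 0.00952174 ms.
Pipeline fill: first packet needs 3·t_tx to clear all hops; remaining 194 packets each add one t_tx.
Total = (3+195-1)·t_tx + 3·t_prop = 197·0.463768 + 3·0.00952174 = 91.4 ms.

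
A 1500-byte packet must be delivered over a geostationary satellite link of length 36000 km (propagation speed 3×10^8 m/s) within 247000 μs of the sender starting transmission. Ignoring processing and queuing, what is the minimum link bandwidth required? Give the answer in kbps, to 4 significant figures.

L = 12000 bits.
Propagation delay = 36000000 / 300000000 = 120000 μs.
Transmission budget = 247000 − 120000 = 127000 μs.
R ≥ L / t_tx = 12000 bits / 0.127 s = 94.49 kbps.

94.49 kbps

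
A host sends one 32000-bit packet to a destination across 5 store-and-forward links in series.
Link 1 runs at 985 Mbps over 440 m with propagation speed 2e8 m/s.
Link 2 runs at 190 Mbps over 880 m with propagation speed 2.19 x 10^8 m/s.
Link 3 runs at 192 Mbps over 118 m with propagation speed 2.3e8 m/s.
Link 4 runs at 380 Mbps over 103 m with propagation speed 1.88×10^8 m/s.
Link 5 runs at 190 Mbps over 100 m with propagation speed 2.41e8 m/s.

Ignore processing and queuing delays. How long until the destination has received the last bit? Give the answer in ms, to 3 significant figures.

Transmission delays (L/R per hop): 0.0324873, 0.168421, 0.166667, 0.0842105, 0.168421 ms; sum = 0.620207 ms.
Propagation delays (d/s per hop): 0.0022, 0.00401826, 0.000513043, 0.000547872, 0.000414938 ms; sum = 0.00769412 ms.
End-to-end = 0.628 ms.

0.628 ms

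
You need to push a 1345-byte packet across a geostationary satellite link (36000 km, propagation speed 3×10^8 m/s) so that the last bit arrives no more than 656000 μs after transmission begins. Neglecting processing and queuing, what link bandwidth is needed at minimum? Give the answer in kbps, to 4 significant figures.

20.07 kbps

L = 10760 bits.
Propagation delay = 36000000 / 300000000 = 120000 μs.
Transmission budget = 656000 − 120000 = 536000 μs.
R ≥ L / t_tx = 10760 bits / 0.536 s = 20.07 kbps.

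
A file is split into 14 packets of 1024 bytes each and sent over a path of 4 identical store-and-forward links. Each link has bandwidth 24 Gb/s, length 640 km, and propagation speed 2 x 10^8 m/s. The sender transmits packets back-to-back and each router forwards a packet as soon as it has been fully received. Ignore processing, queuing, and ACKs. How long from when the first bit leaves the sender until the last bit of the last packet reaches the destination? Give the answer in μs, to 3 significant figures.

12800 μs

Per-hop transmission t_tx = L/R = 8192/24000000000 = 0.341333 μs.
Per-hop propagation t_prop = 640000/200000000 = 3200 μs.
Pipeline fill: first packet needs 4·t_tx to clear all hops; remaining 13 packets each add one t_tx.
Total = (4+14-1)·t_tx + 4·t_prop = 17·0.341333 + 4·3200 = 12800 μs.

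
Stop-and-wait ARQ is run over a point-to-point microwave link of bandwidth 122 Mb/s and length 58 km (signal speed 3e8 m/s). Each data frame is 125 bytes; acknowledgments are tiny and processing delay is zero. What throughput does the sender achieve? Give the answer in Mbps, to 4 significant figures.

t_tx = L/R = 1000/122000000 = 8.19672e-06 s.
t_prop = 58000/300000000 = 0.000193333 s; RTT = 0.000386667 s.
Cycle = t_tx + RTT = 0.000394863 s.
Throughput = L / cycle = 1000 / 0.000394863 = 2.533 Mbps.

2.533 Mbps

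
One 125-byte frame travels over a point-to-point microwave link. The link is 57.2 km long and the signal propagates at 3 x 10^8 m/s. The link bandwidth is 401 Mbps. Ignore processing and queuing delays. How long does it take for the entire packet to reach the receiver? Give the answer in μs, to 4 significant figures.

193.2 μs

L = 125 × 8 = 1000 bits.
Transmission delay = L/R = 1000 / 401000000 = 2.49377 μs.
Propagation delay = d/s = 57200 m / 300000000 m/s = 190.667 μs.
Total = 193.2 μs.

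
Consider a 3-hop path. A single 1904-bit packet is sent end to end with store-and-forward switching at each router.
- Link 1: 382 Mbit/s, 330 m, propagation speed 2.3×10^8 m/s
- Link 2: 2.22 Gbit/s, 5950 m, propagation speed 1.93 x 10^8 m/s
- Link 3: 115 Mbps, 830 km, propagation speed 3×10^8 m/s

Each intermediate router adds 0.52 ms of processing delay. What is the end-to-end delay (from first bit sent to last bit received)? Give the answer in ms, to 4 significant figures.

3.861 ms

Transmission delays (L/R per hop): 0.00498429, 0.000857658, 0.0165565 ms; sum = 0.0223985 ms.
Propagation delays (d/s per hop): 0.00143478, 0.030829, 2.76667 ms; sum = 2.79893 ms.
Processing at 2 router(s): 2 × 0.52 ms = 1.04 ms.
End-to-end = 3.861 ms.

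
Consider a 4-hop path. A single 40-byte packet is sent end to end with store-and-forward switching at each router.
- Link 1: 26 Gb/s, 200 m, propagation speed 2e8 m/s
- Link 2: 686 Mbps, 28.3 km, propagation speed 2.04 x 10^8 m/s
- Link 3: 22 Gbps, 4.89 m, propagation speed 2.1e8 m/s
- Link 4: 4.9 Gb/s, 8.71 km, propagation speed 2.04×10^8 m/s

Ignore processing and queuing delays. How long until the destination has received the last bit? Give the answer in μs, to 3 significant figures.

183 μs

L = 40 × 8 = 320 bits.
Transmission delays (L/R per hop): 0.0123077, 0.466472, 0.0145455, 0.0653061 μs; sum = 0.558632 μs.
Propagation delays (d/s per hop): 1, 138.725, 0.0232857, 42.6961 μs; sum = 182.445 μs.
End-to-end = 183 μs.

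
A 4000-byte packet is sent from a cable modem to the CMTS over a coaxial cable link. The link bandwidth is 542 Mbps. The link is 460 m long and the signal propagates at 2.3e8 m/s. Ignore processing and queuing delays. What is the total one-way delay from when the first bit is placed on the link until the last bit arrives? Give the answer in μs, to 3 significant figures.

61.0 μs

L = 4000 × 8 = 32000 bits.
Transmission delay = L/R = 32000 / 542000000 = 59.0406 μs.
Propagation delay = d/s = 460 m / 2.3e+08 m/s = 2 μs.
Total = 61.0 μs.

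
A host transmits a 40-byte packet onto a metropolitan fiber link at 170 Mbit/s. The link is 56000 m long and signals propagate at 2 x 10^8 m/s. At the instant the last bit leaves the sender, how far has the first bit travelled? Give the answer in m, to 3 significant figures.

376 m

t_tx = L/R = 320/170000000 = 1.88235e-06 s.
Distance = s × t_tx = 200000000 × 1.88235e-06 = 376 m.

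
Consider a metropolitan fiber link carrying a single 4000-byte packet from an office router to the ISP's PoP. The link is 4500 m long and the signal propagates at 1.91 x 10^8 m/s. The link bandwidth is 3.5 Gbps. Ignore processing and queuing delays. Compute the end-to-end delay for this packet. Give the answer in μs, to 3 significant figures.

L = 4000 × 8 = 32000 bits.
Transmission delay = L/R = 32000 / 3500000000 = 9.14286 μs.
Propagation delay = d/s = 4500 m / 191000000 m/s = 23.5602 μs.
Total = 32.7 μs.

32.7 μs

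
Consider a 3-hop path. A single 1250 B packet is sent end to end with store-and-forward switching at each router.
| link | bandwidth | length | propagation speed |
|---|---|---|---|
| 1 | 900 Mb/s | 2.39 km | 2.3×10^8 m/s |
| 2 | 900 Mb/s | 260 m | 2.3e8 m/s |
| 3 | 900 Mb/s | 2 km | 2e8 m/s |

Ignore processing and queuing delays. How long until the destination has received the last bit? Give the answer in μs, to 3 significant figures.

54.9 μs

L = 1250 × 8 = 10000 bits.
Transmission delay per hop = L/R = 10000/900000000 = 11.1111 μs; 3 hops → 33.3333 μs.
Propagation delays (d/s per hop): 10.3913, 1.13043, 10 μs; sum = 21.5217 μs.
End-to-end = 54.9 μs.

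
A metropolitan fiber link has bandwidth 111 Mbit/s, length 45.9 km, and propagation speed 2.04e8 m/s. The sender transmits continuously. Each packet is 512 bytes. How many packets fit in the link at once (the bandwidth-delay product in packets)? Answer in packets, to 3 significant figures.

Propagation delay = 45900 / 204000000 = 0.000225 s.
BDP = R × t_prop = 111000000 × 0.000225 = 24975 bits.
In packets of 4096 bits: 6.10 packets.

6.10 packets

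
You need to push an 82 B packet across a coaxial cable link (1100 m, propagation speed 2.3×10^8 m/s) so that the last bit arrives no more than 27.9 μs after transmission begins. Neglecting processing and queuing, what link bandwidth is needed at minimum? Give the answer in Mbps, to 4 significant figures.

28.38 Mbps

L = 656 bits.
Propagation delay = 1100 / 2.3e+08 = 4.78261 μs.
Transmission budget = 27.9 − 4.78261 = 23.1174 μs.
R ≥ L / t_tx = 656 bits / 2.31174e-05 s = 28.38 Mbps.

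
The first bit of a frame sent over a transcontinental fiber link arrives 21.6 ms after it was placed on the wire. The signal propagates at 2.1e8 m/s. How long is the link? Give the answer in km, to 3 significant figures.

4540 km

d = s × t_prop = 210000000 × 0.0216 = 4540 km.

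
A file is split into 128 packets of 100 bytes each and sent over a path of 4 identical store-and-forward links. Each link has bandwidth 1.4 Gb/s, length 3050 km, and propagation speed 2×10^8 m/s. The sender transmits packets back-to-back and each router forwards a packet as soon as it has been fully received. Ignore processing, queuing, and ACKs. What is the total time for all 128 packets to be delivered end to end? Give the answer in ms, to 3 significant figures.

61.1 ms

Per-hop transmission t_tx = L/R = 800/1400000000 = 0.000571429 ms.
Per-hop propagation t_prop = 3050000/200000000 = 15.25 ms.
Pipeline fill: first packet needs 4·t_tx to clear all hops; remaining 127 packets each add one t_tx.
Total = (4+128-1)·t_tx + 4·t_prop = 131·0.000571429 + 4·15.25 = 61.1 ms.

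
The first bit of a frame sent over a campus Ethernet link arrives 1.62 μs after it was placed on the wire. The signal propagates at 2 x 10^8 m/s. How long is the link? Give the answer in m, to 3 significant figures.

324 m

d = s × t_prop = 200000000 × 1.62e-06 = 324 m.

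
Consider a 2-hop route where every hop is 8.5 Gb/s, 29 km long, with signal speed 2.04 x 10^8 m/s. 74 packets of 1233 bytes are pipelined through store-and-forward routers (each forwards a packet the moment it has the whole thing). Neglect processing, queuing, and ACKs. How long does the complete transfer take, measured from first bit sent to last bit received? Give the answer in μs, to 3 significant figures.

Per-hop transmission t_tx = L/R = 9864/8500000000 = 1.16047 μs.
Per-hop propagation t_prop = 29000/204000000 = 142.157 μs.
Pipeline fill: first packet needs 2·t_tx to clear all hops; remaining 73 packets each add one t_tx.
Total = (2+74-1)·t_tx + 2·t_prop = 75·1.16047 + 2·142.157 = 371 μs.

371 μs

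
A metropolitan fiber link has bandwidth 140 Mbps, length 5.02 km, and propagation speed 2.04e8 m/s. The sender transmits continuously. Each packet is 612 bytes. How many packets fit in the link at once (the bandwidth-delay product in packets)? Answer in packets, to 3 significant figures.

0.704 packets

Propagation delay = 5020 / 204000000 = 2.46078e-05 s.
BDP = R × t_prop = 140000000 × 2.46078e-05 = 3445.1 bits.
In packets of 4896 bits: 0.704 packets.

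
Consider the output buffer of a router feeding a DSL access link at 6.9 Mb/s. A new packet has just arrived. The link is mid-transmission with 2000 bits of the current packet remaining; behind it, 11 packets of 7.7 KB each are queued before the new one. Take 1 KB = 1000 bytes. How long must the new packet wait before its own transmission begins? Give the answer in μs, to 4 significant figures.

Each queued packet: L/R = 61600/6900000 = 8927.54 μs.
11 queued → 98202.9 μs.
Plus remaining 2000 bits of current packet: 289.855 μs.
Queuing delay = 98490 μs.

98490 μs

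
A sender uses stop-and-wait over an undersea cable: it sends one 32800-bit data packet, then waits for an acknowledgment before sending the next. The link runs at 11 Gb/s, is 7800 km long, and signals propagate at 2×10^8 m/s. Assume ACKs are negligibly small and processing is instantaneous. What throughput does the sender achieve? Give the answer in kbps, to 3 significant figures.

420 kbps

t_tx = L/R = 32800/11000000000 = 2.98182e-06 s.
t_prop = 7800000/200000000 = 0.039 s; RTT = 0.078 s.
Cycle = t_tx + RTT = 0.078003 s.
Throughput = L / cycle = 32800 / 0.078003 = 420 kbps.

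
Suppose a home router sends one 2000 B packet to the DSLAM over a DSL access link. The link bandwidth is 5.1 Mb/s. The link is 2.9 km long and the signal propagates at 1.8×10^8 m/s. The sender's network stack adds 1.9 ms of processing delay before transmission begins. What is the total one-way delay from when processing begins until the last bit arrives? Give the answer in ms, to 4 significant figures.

L = 2000 × 8 = 16000 bits.
Transmission delay = L/R = 16000 / 5100000 = 3.13725 ms.
Propagation delay = d/s = 2900 m / 180000000 m/s = 0.0161111 ms.
Plus processing delay 1.9 ms = 1.9 ms.
Total = 5.053 ms.

5.053 ms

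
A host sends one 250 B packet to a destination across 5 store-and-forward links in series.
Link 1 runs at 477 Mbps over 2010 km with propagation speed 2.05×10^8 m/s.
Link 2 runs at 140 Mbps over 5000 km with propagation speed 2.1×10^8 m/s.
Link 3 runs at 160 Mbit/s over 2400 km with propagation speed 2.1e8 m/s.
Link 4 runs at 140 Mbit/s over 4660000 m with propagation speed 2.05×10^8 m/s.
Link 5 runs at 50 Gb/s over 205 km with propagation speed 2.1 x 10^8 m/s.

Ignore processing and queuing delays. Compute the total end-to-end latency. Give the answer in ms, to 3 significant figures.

68.8 ms

L = 250 × 8 = 2000 bits.
Transmission delays (L/R per hop): 0.00419287, 0.0142857, 0.0125, 0.0142857, 4e-05 ms; sum = 0.0453043 ms.
Propagation delays (d/s per hop): 9.80488, 23.8095, 11.4286, 22.7317, 0.97619 ms; sum = 68.7509 ms.
End-to-end = 68.8 ms.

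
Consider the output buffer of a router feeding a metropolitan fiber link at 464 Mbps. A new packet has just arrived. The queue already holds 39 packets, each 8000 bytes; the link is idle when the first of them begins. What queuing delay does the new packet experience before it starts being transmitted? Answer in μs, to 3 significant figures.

5380 μs

Each queued packet: L/R = 64000/464000000 = 137.931 μs.
39 queued → 5379.31 μs.
Queuing delay = 5380 μs.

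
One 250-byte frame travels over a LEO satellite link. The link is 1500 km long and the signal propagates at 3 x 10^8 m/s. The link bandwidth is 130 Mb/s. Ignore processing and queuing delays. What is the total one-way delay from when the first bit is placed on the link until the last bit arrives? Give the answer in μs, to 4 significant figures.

5015 μs

L = 250 × 8 = 2000 bits.
Transmission delay = L/R = 2000 / 130000000 = 15.3846 μs.
Propagation delay = d/s = 1500000 m / 300000000 m/s = 5000 μs.
Total = 5015 μs.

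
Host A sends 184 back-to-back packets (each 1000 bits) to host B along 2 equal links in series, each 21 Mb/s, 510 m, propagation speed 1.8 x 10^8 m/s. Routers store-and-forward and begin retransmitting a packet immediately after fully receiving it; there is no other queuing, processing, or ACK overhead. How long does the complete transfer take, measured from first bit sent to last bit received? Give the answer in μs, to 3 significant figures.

Per-hop transmission t_tx = L/R = 1000/21000000 = 47.619 μs.
Per-hop propagation t_prop = 510/180000000 = 2.83333 μs.
Pipeline fill: first packet needs 2·t_tx to clear all hops; remaining 183 packets each add one t_tx.
Total = (2+184-1)·t_tx + 2·t_prop = 185·47.619 + 2·2.83333 = 8820 μs.

8820 μs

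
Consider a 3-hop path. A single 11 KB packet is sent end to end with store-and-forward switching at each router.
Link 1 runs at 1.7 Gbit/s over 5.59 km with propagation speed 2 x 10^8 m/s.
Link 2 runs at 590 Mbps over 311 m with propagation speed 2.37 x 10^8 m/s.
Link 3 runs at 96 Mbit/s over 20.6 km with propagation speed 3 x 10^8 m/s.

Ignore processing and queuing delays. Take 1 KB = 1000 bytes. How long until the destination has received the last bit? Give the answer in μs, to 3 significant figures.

1220 μs

L = 88000 bits.
Transmission delays (L/R per hop): 51.7647, 149.153, 916.667 μs; sum = 1117.58 μs.
Propagation delays (d/s per hop): 27.95, 1.31224, 68.6667 μs; sum = 97.9289 μs.
End-to-end = 1220 μs.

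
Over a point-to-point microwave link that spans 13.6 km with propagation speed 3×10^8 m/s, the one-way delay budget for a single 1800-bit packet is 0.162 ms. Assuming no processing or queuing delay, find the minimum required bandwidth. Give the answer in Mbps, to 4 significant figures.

Propagation delay = 13600 / 300000000 = 0.0453333 ms.
Transmission budget = 0.162 − 0.0453333 = 0.116667 ms.
R ≥ L / t_tx = 1800 bits / 0.000116667 s = 15.43 Mbps.

15.43 Mbps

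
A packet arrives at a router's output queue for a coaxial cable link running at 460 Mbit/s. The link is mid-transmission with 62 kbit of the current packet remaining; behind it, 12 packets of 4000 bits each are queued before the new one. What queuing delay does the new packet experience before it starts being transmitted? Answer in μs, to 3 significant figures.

239 μs

Each queued packet: L/R = 4000/460000000 = 8.69565 μs.
12 queued → 104.348 μs.
Plus remaining 62000 bits of current packet: 134.783 μs.
Queuing delay = 239 μs.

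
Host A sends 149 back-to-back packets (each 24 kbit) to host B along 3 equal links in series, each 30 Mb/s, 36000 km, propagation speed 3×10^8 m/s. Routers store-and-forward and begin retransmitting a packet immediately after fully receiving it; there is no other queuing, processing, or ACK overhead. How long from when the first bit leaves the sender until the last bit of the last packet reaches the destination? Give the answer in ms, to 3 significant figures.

481 ms

Per-hop transmission t_tx = L/R = 24000/30000000 = 0.8 ms.
Per-hop propagation t_prop = 36000000/300000000 = 120 ms.
Pipeline fill: first packet needs 3·t_tx to clear all hops; remaining 148 packets each add one t_tx.
Total = (3+149-1)·t_tx + 3·t_prop = 151·0.8 + 3·120 = 481 ms.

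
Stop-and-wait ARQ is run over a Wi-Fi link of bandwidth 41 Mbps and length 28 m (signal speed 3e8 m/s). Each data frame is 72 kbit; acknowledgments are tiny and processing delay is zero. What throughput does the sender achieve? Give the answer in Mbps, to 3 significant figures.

41.0 Mbps

t_tx = L/R = 72000/41000000 = 0.0017561 s.
t_prop = 28/300000000 = 9.33333e-08 s; RTT = 1.86667e-07 s.
Cycle = t_tx + RTT = 0.00175628 s.
Throughput = L / cycle = 72000 / 0.00175628 = 41.0 Mbps.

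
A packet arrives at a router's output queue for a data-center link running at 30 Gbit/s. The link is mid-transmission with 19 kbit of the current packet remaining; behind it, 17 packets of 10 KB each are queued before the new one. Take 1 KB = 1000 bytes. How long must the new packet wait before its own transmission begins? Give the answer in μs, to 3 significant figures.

46.0 μs

Each queued packet: L/R = 80000/30000000000 = 2.66667 μs.
17 queued → 45.3333 μs.
Plus remaining 19000 bits of current packet: 0.633333 μs.
Queuing delay = 46.0 μs.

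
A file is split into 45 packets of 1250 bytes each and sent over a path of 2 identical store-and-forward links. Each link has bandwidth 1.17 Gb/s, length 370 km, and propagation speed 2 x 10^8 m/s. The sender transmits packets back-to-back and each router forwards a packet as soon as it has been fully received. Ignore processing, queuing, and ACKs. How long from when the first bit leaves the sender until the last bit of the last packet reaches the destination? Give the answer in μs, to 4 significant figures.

Per-hop transmission t_tx = L/R = 10000/1170000000 = 8.54701 μs.
Per-hop propagation t_prop = 370000/200000000 = 1850 μs.
Pipeline fill: first packet needs 2·t_tx to clear all hops; remaining 44 packets each add one t_tx.
Total = (2+45-1)·t_tx + 2·t_prop = 46·8.54701 + 2·1850 = 4093 μs.

4093 μs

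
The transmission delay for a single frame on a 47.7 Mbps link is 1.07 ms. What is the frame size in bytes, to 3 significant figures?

6380 bytes

L = R × t_tx = 47700000 b/s × 0.00107 s = 51039 bits.
In bytes: 51039 / 8 = 6380 bytes.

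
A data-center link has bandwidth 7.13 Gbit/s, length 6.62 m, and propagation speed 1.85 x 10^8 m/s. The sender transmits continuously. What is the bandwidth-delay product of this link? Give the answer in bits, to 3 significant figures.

Propagation delay = 6.62 / 185000000 = 3.57838e-08 s.
BDP = R × t_prop = 7130000000 × 3.57838e-08 = 255.138 bits.

255 bits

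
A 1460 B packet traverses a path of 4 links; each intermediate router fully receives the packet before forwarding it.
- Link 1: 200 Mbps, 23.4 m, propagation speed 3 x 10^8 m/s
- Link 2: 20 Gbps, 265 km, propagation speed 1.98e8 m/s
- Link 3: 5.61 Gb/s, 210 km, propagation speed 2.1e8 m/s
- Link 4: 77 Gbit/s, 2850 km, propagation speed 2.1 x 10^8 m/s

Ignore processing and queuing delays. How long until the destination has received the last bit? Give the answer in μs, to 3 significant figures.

16000 μs

L = 1460 × 8 = 11680 bits.
Transmission delays (L/R per hop): 58.4, 0.584, 2.082, 0.151688 μs; sum = 61.2177 μs.
Propagation delays (d/s per hop): 0.078, 1338.38, 1000, 13571.4 μs; sum = 15909.9 μs.
End-to-end = 16000 μs.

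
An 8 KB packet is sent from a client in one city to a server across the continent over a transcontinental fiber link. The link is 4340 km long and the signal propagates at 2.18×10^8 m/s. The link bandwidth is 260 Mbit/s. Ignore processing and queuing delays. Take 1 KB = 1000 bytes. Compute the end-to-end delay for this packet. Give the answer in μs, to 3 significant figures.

20200 μs

L = 64000 bits.
Transmission delay = L/R = 64000 / 260000000 = 246.154 μs.
Propagation delay = d/s = 4340000 m / 2.18e+08 m/s = 19908.3 μs.
Total = 20200 μs.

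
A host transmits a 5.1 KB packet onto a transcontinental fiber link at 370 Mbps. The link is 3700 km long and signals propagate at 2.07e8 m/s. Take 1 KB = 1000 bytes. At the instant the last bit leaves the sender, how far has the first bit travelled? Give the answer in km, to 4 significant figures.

22.83 km

t_tx = L/R = 40800/370000000 = 0.00011027 s.
Distance = s × t_tx = 2.07e+08 × 0.00011027 = 22.83 km.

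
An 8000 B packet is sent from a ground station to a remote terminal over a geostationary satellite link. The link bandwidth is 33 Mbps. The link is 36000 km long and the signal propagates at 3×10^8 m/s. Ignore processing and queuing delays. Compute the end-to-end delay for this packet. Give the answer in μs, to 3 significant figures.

122000 μs

L = 8000 × 8 = 64000 bits.
Transmission delay = L/R = 64000 / 33000000 = 1939.39 μs.
Propagation delay = d/s = 36000000 m / 300000000 m/s = 120000 μs.
Total = 122000 μs.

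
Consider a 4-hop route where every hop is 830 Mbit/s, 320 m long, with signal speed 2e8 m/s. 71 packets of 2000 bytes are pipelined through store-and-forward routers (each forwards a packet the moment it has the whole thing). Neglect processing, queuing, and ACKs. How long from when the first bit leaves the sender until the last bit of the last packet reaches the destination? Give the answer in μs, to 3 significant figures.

Per-hop transmission t_tx = L/R = 16000/830000000 = 19.2771 μs.
Per-hop propagation t_prop = 320/200000000 = 1.6 μs.
Pipeline fill: first packet needs 4·t_tx to clear all hops; remaining 70 packets each add one t_tx.
Total = (4+71-1)·t_tx + 4·t_prop = 74·19.2771 + 4·1.6 = 1430 μs.

1430 μs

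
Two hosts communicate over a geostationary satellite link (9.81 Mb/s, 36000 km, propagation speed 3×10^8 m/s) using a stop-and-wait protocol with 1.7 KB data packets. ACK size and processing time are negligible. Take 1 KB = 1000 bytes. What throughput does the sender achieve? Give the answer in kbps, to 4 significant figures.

56.34 kbps

t_tx = L/R = 13600/9810000 = 0.00138634 s.
t_prop = 36000000/300000000 = 0.12 s; RTT = 0.24 s.
Cycle = t_tx + RTT = 0.241386 s.
Throughput = L / cycle = 13600 / 0.241386 = 56.34 kbps.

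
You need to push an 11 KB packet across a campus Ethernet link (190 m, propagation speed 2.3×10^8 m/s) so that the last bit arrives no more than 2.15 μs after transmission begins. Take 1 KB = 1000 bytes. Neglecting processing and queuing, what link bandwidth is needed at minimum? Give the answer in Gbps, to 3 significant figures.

L = 88000 bits.
Propagation delay = 190 / 2.3e+08 = 0.826087 μs.
Transmission budget = 2.15 − 0.826087 = 1.32391 μs.
R ≥ L / t_tx = 88000 bits / 1.32391e-06 s = 66.5 Gbps.

66.5 Gbps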